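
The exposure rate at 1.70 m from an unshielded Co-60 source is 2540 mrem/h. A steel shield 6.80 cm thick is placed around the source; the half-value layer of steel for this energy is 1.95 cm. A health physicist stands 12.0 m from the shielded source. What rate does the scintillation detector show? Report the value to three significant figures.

Distance alone: (1.70/12.0)² = 0.02007, so 2540 × 0.02007 = 50.98 mrem/h.
Shield: 6.80/1.95 = 3.487 half-value layers → attenuation 2^(−3.487) = 0.08919.
Combined: 50.98 × 0.08919 = 4.547 mrem/h.

4.55 mrem/h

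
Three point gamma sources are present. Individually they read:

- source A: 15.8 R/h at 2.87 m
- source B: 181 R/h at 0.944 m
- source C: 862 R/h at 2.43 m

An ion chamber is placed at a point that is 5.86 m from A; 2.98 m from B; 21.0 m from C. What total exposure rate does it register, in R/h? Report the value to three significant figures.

33.5 R/h

By superposition, sum each source's inverse-square contribution:
A: 15.8 × (2.87/5.86)² = 3.790 R/h
B: 181 × (0.944/2.98)² = 18.16 R/h
C: 862 × (2.43/21.0)² = 11.54 R/h
Total = 3.790 + 18.16 + 11.54 = 33.49 R/h.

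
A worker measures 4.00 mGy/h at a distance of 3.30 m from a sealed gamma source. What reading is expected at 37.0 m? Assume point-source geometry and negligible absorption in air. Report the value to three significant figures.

0.0318 mGy/h

Since intensity falls as 1/r², the rate at 37.0 m is
(3.30/37.0)² = 0.007955, so 4.00 × 0.007955 = 0.03182 mGy/h.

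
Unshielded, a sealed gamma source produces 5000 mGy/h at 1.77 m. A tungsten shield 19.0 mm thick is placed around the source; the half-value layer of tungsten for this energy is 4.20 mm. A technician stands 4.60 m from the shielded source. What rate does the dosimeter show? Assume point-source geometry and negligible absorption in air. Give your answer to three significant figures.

32.2 mGy/h

Distance alone: (1.77/4.60)² = 0.1481, so 5000 × 0.1481 = 740.5 mGy/h.
Shield: 19.0/4.20 = 4.524 half-value layers → attenuation 2^(−4.524) = 0.04347.
Combined: 740.5 × 0.04347 = 32.19 mGy/h.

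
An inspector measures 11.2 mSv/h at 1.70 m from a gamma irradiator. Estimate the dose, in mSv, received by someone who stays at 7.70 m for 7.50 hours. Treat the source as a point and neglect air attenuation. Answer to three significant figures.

4.09 mSv

Using I₁d₁² = I₂d₂², rate at 7.70 m:
(1.70/7.70)² = 0.04874, so 11.2 × 0.04874 = 0.5459 mSv/h.
Dose = rate × time = 0.5459 mSv/h × 7.500 h = 4.094 mSv.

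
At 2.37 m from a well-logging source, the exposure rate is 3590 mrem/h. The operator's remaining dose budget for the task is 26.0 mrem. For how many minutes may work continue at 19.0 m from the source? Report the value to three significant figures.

27.9 min

By the inverse-square law, rate at 19.0 m:
3590 × (2.37/19.0)² = 3590 × 0.01556 = 55.86 mrem/h.
Stay time = 26.0 mrem ÷ 55.86 mrem/h = 0.4654 h = 27.92 min.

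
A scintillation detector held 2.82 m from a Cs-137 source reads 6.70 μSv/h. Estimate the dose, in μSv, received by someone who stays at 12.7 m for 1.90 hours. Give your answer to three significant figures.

By the inverse-square law, rate at 12.7 m:
(2.82/12.7)² = 0.04930, so 6.70 × 0.04930 = 0.3303 μSv/h.
Dose = rate × time = 0.3303 μSv/h × 1.900 h = 0.6276 μSv.

0.628 μSv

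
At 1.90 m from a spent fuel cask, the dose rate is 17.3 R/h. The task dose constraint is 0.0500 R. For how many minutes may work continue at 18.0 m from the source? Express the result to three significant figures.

15.6 min

Intensity scales as (d₁/d₂)², so rate at 18.0 m:
(1.90/18.0)² = 0.01114, so 17.3 × 0.01114 = 0.1927 R/h.
Stay time = 0.0500 R ÷ 0.1927 R/h = 0.2595 h = 15.57 min.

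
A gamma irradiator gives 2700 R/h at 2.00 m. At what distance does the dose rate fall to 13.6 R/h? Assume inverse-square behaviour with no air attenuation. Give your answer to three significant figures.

28.2 m

Applying the 1/r² law, d₂ = d₁·√(I₁/I₂).
I₁/I₂ = 2700/13.6 = 198.5, so d₂ = 2.00 × √198.5 = 28.18 m.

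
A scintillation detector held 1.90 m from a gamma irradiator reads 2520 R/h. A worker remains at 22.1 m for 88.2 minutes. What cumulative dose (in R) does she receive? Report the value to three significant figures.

Intensity scales as (d₁/d₂)², so rate at 22.1 m:
2520 × (1.90/22.1)² = 2520 × 0.007391 = 18.63 R/h.
Dose = rate × time = 18.63 R/h × 1.470 h = 27.39 R.

27.4 R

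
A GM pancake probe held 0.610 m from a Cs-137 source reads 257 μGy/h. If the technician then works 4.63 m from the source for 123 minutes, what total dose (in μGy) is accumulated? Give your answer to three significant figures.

9.15 μGy

Using I₁d₁² = I₂d₂², rate at 4.63 m:
257 × (0.610/4.63)² = 257 × 0.01736 = 4.462 μGy/h.
Dose = rate × time = 4.462 μGy/h × 2.050 h = 9.147 μGy.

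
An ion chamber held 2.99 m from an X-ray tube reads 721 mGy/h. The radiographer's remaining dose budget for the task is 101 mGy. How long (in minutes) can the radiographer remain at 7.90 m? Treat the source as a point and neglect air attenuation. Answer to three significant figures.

Using I₁d₁² = I₂d₂², rate at 7.90 m:
(2.99/7.90)² = 0.1432, so 721 × 0.1432 = 103.2 mGy/h.
Stay time = 101 mGy ÷ 103.2 mGy/h = 0.9787 h = 58.72 min.

58.7 min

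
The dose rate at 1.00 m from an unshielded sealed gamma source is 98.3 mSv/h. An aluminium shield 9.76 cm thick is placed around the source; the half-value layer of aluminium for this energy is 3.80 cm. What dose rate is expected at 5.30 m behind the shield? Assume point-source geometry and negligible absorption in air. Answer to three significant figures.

Distance alone: (1.00/5.30)² = 0.03560, so 98.3 × 0.03560 = 3.499 mSv/h.
Shield: 9.76/3.80 = 2.568 half-value layers → attenuation 2^(−2.568) = 0.1686.
Combined: 3.499 × 0.1686 = 0.5899 mSv/h.

0.590 mSv/h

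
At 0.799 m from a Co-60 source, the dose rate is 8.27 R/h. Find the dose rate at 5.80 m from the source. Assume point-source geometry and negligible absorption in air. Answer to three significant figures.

Intensity scales as (d₁/d₂)², so the rate at 5.80 m is
8.27 × (0.799/5.80)² = 8.27 × 0.01898 = 0.1570 R/h.

0.157 R/h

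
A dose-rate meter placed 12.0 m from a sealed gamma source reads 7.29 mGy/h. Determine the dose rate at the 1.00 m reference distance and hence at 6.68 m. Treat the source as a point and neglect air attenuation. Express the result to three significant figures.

1050 mGy/h; 23.5 mGy/h

Intensity scales as (d₁/d₂)², so
At 1.00 m: 7.29 × (12.0/1.00)² = 7.29 × 144.0 = 1050 mGy/h
At 6.68 m: 1050 × (1.00/6.68)² = 1050 × 0.02241 = 23.53 mGy/h.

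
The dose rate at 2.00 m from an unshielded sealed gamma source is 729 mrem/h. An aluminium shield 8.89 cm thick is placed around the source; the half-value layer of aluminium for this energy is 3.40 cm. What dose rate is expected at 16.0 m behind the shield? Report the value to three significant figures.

1.86 mrem/h

Distance alone: 729 × (2.00/16.0)² = 729 × 0.01562 = 11.39 mrem/h.
Shield: 8.89/3.40 = 2.615 half-value layers → attenuation 2^(−2.615) = 0.1632.
Combined: 11.39 × 0.1632 = 1.859 mrem/h.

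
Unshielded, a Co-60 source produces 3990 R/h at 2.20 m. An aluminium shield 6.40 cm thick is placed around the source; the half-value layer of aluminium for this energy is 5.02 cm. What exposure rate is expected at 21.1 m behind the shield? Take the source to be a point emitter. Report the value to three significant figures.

Distance alone: 3990 × (2.20/21.1)² = 3990 × 0.01087 = 43.37 R/h.
Shield: 6.40/5.02 = 1.275 half-value layers → attenuation 2^(−1.275) = 0.4132.
Combined: 43.37 × 0.4132 = 17.92 R/h.

17.9 R/h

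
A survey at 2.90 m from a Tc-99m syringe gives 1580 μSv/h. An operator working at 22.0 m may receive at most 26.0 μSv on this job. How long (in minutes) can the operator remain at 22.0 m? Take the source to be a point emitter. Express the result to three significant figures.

56.8 min

By the inverse-square law, rate at 22.0 m:
(2.90/22.0)² = 0.01738, so 1580 × 0.01738 = 27.46 μSv/h.
Stay time = 26.0 μSv ÷ 27.46 μSv/h = 0.9468 h = 56.81 min.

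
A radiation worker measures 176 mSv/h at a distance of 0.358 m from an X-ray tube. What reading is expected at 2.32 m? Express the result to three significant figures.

4.19 mSv/h

Intensity scales as (d₁/d₂)², so the rate at 2.32 m is
(0.358/2.32)² = 0.02381, so 176 × 0.02381 = 4.191 mSv/h.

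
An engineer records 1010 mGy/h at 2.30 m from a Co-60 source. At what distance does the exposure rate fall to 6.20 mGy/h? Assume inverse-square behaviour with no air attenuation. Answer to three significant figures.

By the inverse-square law, d₂ = d₁·√(I₁/I₂).
I₁/I₂ = 1010/6.20 = 162.9, so d₂ = 2.30 × √162.9 = 29.36 m.

29.4 m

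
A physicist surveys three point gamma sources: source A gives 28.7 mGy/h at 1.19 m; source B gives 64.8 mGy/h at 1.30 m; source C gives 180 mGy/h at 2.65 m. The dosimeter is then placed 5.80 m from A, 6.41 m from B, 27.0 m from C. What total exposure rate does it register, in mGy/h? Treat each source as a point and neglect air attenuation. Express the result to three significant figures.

5.61 mGy/h

Each source contributes Iᵢ·(dᵢ/rᵢ)²; contributions add.
A: 28.7 × (1.19/5.80)² = 1.208 mGy/h
B: 64.8 × (1.30/6.41)² = 2.665 mGy/h
C: 180 × (2.65/27.0)² = 1.734 mGy/h
Total = 1.208 + 2.665 + 1.734 = 5.607 mGy/h.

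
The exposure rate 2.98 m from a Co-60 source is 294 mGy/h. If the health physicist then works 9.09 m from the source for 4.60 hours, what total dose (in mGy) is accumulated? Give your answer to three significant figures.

Since intensity falls as 1/r², rate at 9.09 m:
(2.98/9.09)² = 0.1075, so 294 × 0.1075 = 31.61 mGy/h.
Dose = rate × time = 31.61 mGy/h × 4.600 h = 145.4 mGy.

145 mGy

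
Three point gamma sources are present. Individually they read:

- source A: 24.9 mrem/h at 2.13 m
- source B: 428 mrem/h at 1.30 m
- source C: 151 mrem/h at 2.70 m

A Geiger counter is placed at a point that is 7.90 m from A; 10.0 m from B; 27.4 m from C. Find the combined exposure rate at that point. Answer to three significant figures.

10.5 mrem/h

Each source contributes Iᵢ·(dᵢ/rᵢ)²; contributions add.
A: 24.9 × (2.13/7.90)² = 1.810 mrem/h
B: 428 × (1.30/10.0)² = 7.233 mrem/h
C: 151 × (2.70/27.4)² = 1.466 mrem/h
Total = 1.810 + 7.233 + 1.466 = 10.51 mrem/h.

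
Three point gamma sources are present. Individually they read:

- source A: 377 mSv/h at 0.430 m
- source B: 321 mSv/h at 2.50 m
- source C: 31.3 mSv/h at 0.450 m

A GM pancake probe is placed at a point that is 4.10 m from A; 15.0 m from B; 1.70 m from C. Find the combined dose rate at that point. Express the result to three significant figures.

Each source contributes Iᵢ·(dᵢ/rᵢ)²; contributions add.
A: 377 × (0.430/4.10)² = 4.147 mSv/h
B: 321 × (2.50/15.0)² = 8.917 mSv/h
C: 31.3 × (0.450/1.70)² = 2.193 mSv/h
Total = 4.147 + 8.917 + 2.193 = 15.26 mSv/h.

15.3 mSv/h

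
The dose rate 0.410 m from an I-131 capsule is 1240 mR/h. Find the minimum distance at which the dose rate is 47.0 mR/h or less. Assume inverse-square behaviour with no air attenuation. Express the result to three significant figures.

2.11 m

By the inverse-square law, d₂ = d₁·√(I₁/I₂).
I₁/I₂ = 1240/47.0 = 26.38, so d₂ = 0.410 × √26.38 = 2.106 m.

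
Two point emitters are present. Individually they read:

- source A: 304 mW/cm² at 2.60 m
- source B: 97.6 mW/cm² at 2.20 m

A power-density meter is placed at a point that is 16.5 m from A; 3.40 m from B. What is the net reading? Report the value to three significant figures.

48.4 mW/cm²

By superposition, sum each source's inverse-square contribution:
A: 304 × (2.60/16.5)² = 7.548 mW/cm²
B: 97.6 × (2.20/3.40)² = 40.86 mW/cm²
Total = 7.548 + 40.86 = 48.41 mW/cm².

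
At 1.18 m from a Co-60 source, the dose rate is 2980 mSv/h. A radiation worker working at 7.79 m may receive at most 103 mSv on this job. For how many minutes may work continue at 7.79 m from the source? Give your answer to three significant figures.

90.4 min

Intensity scales as (d₁/d₂)², so rate at 7.79 m:
(1.18/7.79)² = 0.02295, so 2980 × 0.02295 = 68.39 mSv/h.
Stay time = 103 mSv ÷ 68.39 mSv/h = 1.506 h = 90.36 min.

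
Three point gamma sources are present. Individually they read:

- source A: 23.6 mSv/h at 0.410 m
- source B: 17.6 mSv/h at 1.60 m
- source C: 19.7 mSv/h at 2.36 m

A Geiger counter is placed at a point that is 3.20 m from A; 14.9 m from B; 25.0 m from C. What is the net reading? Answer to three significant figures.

Each source contributes Iᵢ·(dᵢ/rᵢ)²; contributions add.
A: 23.6 × (0.410/3.20)² = 0.3874 mSv/h
B: 17.6 × (1.60/14.9)² = 0.2029 mSv/h
C: 19.7 × (2.36/25.0)² = 0.1756 mSv/h
Total = 0.3874 + 0.2029 + 0.1756 = 0.7659 mSv/h.

0.766 mSv/h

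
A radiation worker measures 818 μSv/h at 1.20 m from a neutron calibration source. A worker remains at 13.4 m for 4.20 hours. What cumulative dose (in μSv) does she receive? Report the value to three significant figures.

27.6 μSv

Since intensity falls as 1/r², rate at 13.4 m:
818 × (1.20/13.4)² = 818 × 0.008020 = 6.560 μSv/h.
Dose = rate × time = 6.560 μSv/h × 4.200 h = 27.55 μSv.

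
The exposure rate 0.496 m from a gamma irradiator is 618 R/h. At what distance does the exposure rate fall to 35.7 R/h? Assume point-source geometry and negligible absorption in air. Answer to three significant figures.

2.06 m

Intensity scales as (d₁/d₂)², so d₂ = d₁·√(I₁/I₂).
I₁/I₂ = 618/35.7 = 17.31, so d₂ = 0.496 × √17.31 = 2.064 m.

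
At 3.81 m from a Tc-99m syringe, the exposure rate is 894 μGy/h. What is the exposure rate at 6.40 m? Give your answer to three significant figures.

Applying the 1/r² law, the rate at 6.40 m is
(3.81/6.40)² = 0.3544, so 894 × 0.3544 = 316.8 μGy/h.

317 μGy/h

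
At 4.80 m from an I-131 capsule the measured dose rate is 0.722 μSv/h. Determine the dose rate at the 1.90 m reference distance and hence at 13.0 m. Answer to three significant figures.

Since intensity falls as 1/r²,
At 1.90 m: (4.80/1.90)² = 6.382, so 0.722 × 6.382 = 4.608 μSv/h
At 13.0 m: 4.608 × (1.90/13.0)² = 4.608 × 0.02136 = 0.09843 μSv/h.

4.61 μSv/h; 0.0984 μSv/h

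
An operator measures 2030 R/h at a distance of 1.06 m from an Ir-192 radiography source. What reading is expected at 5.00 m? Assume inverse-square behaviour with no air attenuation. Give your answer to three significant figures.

Using I₁d₁² = I₂d₂², the rate at 5.00 m is
(1.06/5.00)² = 0.04494, so 2030 × 0.04494 = 91.23 R/h.

91.2 R/h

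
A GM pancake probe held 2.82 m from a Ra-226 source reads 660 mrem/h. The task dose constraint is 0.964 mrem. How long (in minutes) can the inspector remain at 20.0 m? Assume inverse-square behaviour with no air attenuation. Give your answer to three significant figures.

Intensity scales as (d₁/d₂)², so rate at 20.0 m:
660 × (2.82/20.0)² = 660 × 0.01988 = 13.12 mrem/h.
Stay time = 0.964 mrem ÷ 13.12 mrem/h = 0.07348 h = 4.409 min.

4.41 min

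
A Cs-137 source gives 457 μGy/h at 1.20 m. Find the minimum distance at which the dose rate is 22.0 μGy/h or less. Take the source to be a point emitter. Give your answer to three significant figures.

5.47 m

Using I₁d₁² = I₂d₂², d₂ = d₁·√(I₁/I₂).
I₁/I₂ = 457/22.0 = 20.77, so d₂ = 1.20 × √20.77 = 5.469 m.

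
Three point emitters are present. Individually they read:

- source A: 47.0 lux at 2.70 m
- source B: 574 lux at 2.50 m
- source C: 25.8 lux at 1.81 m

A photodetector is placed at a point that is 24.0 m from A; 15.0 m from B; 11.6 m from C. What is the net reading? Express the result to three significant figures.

17.2 lux

By superposition, sum each source's inverse-square contribution:
A: 47.0 × (2.70/24.0)² = 0.5948 lux
B: 574 × (2.50/15.0)² = 15.94 lux
C: 25.8 × (1.81/11.6)² = 0.6281 lux
Total = 0.5948 + 15.94 + 0.6281 = 17.16 lux.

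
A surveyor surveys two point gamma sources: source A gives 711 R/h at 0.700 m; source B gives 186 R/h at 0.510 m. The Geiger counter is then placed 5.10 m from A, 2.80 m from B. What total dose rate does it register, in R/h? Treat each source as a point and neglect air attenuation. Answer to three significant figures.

19.6 R/h

Each source contributes Iᵢ·(dᵢ/rᵢ)²; contributions add.
A: 711 × (0.700/5.10)² = 13.39 R/h
B: 186 × (0.510/2.80)² = 6.171 R/h
Total = 13.39 + 6.171 = 19.56 R/h.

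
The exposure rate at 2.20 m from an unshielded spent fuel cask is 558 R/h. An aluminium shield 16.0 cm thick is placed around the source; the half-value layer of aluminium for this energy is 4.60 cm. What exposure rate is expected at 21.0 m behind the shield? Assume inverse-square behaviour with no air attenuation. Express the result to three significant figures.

0.550 R/h

Distance alone: (2.20/21.0)² = 0.01098, so 558 × 0.01098 = 6.127 R/h.
Shield: 16.0/4.60 = 3.478 half-value layers → attenuation 2^(−3.478) = 0.08975.
Combined: 6.127 × 0.08975 = 0.5499 R/h.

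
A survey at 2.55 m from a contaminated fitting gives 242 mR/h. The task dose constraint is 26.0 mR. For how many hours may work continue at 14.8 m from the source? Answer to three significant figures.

By the inverse-square law, rate at 14.8 m:
(2.55/14.8)² = 0.02969, so 242 × 0.02969 = 7.185 mR/h.
Stay time = 26.0 mR ÷ 7.185 mR/h = 3.619 h.

3.62 h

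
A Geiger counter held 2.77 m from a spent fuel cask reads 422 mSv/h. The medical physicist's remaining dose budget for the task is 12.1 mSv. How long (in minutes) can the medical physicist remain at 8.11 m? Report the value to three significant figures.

14.7 min

Intensity scales as (d₁/d₂)², so rate at 8.11 m:
422 × (2.77/8.11)² = 422 × 0.1167 = 49.25 mSv/h.
Stay time = 12.1 mSv ÷ 49.25 mSv/h = 0.2457 h = 14.74 min.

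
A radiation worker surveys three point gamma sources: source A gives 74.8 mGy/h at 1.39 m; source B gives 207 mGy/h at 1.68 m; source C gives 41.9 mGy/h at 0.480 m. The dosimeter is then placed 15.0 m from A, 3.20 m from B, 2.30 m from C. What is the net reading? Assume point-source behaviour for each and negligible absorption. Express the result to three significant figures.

Each source contributes Iᵢ·(dᵢ/rᵢ)²; contributions add.
A: 74.8 × (1.39/15.0)² = 0.6423 mGy/h
B: 207 × (1.68/3.20)² = 57.05 mGy/h
C: 41.9 × (0.480/2.30)² = 1.825 mGy/h
Total = 0.6423 + 57.05 + 1.825 = 59.52 mGy/h.

59.5 mGy/h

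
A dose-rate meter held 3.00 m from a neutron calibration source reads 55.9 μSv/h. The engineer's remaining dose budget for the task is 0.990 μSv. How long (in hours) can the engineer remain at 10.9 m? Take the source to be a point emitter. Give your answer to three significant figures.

0.234 h

By the inverse-square law, rate at 10.9 m:
55.9 × (3.00/10.9)² = 55.9 × 0.07575 = 4.234 μSv/h.
Stay time = 0.990 μSv ÷ 4.234 μSv/h = 0.2338 h.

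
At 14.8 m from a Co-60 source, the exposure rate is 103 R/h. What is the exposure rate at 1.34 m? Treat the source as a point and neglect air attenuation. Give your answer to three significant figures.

12600 R/h

By the inverse-square law, the rate at 1.34 m is
(14.8/1.34)² = 122.0, so 103 × 122.0 = 12570 R/h.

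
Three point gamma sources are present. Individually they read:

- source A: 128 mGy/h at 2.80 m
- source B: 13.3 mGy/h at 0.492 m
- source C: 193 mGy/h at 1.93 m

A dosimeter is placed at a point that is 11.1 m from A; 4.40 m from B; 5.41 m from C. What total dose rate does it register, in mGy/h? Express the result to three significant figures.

32.9 mGy/h

By superposition, sum each source's inverse-square contribution:
A: 128 × (2.80/11.1)² = 8.145 mGy/h
B: 13.3 × (0.492/4.40)² = 0.1663 mGy/h
C: 193 × (1.93/5.41)² = 24.56 mGy/h
Total = 8.145 + 0.1663 + 24.56 = 32.87 mGy/h.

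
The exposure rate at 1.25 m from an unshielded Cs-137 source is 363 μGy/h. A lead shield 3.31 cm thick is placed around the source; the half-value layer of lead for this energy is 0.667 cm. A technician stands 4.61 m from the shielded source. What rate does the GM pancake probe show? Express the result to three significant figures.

0.856 μGy/h

Distance alone: (1.25/4.61)² = 0.07352, so 363 × 0.07352 = 26.69 μGy/h.
Shield: 3.31/0.667 = 4.963 half-value layers → attenuation 2^(−4.963) = 0.03206.
Combined: 26.69 × 0.03206 = 0.8557 μGy/h.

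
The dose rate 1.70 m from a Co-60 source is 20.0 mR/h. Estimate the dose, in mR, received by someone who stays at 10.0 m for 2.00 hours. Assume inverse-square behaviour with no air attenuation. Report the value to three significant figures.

1.16 mR

By the inverse-square law, rate at 10.0 m:
20.0 × (1.70/10.0)² = 20.0 × 0.02890 = 0.5780 mR/h.
Dose = rate × time = 0.5780 mR/h × 2.000 h = 1.156 mR.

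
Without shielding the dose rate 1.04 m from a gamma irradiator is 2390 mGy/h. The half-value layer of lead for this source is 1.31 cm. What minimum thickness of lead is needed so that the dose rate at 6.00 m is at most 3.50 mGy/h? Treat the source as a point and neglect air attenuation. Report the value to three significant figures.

At 6.00 m, distance alone gives (1.04/6.00)² = 0.03004, so 2390 × 0.03004 = 71.80 mGy/h.
Further attenuation needed: 71.80/3.50 = 20.51.
n = log₂(20.51) = 4.358 half-value layers.
Thickness = 4.358 × 1.31 cm = 5.709 cm.

5.71 cm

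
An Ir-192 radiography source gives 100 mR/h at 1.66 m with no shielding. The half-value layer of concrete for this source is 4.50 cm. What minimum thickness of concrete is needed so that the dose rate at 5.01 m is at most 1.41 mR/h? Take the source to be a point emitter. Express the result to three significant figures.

At 5.01 m, distance alone gives (1.66/5.01)² = 0.1098, so 100 × 0.1098 = 10.98 mR/h.
Further attenuation needed: 10.98/1.41 = 7.787.
n = log₂(7.787) = 2.961 half-value layers.
Thickness = 2.961 × 4.50 cm = 13.32 cm.

13.3 cm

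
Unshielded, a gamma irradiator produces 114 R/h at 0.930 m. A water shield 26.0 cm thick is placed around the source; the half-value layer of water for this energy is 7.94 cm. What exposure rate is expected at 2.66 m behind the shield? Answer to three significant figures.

1.44 R/h

Distance alone: 114 × (0.930/2.66)² = 114 × 0.1222 = 13.93 R/h.
Shield: 26.0/7.94 = 3.275 half-value layers → attenuation 2^(−3.275) = 0.1033.
Combined: 13.93 × 0.1033 = 1.439 R/h.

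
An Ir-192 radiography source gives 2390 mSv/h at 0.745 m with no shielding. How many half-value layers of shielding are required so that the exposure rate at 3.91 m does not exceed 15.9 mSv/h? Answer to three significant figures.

At 3.91 m, distance alone gives 2390 × (0.745/3.91)² = 2390 × 0.03630 = 86.76 mSv/h.
Further attenuation needed: 86.76/15.9 = 5.457.
n = log₂(5.457) = 2.448 half-value layers.

2.45 half-value layers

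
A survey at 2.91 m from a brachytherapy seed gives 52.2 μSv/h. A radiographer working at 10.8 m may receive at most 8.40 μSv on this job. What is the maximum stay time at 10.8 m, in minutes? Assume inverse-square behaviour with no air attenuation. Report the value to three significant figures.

Using I₁d₁² = I₂d₂², rate at 10.8 m:
(2.91/10.8)² = 0.07260, so 52.2 × 0.07260 = 3.790 μSv/h.
Stay time = 8.40 μSv ÷ 3.790 μSv/h = 2.216 h = 133.0 min.

133 min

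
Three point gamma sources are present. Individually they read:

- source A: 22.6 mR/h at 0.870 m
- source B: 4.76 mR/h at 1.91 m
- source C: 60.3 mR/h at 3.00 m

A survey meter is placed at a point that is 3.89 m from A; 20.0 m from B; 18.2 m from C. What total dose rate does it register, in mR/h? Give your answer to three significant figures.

2.81 mR/h

Each source contributes Iᵢ·(dᵢ/rᵢ)²; contributions add.
A: 22.6 × (0.870/3.89)² = 1.130 mR/h
B: 4.76 × (1.91/20.0)² = 0.04341 mR/h
C: 60.3 × (3.00/18.2)² = 1.638 mR/h
Total = 1.130 + 0.04341 + 1.638 = 2.811 mR/h.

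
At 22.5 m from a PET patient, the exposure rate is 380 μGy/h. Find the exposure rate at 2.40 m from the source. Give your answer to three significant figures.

33400 μGy/h

Applying the 1/r² law, the rate at 2.40 m is
(22.5/2.40)² = 87.89, so 380 × 87.89 = 33400 μGy/h.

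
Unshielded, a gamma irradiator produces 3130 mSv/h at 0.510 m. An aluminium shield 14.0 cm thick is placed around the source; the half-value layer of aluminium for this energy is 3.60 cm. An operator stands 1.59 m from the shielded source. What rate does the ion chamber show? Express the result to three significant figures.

21.7 mSv/h

Distance alone: 3130 × (0.510/1.59)² = 3130 × 0.1029 = 322.1 mSv/h.
Shield: 14.0/3.60 = 3.889 half-value layers → attenuation 2^(−3.889) = 0.06750.
Combined: 322.1 × 0.06750 = 21.74 mSv/h.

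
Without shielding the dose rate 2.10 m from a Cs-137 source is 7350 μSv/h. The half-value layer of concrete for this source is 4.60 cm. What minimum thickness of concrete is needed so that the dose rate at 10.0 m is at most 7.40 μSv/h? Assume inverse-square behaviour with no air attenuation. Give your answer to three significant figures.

25.1 cm

At 10.0 m, distance alone gives 7350 × (2.10/10.0)² = 7350 × 0.04410 = 324.1 μSv/h.
Further attenuation needed: 324.1/7.40 = 43.80.
n = log₂(43.80) = 5.453 half-value layers.
Thickness = 5.453 × 4.60 cm = 25.08 cm.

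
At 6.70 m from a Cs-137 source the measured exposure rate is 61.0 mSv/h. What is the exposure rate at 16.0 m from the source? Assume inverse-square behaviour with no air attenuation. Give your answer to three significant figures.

Intensity scales as (d₁/d₂)², so scaling from 6.70 m to 16.0 m:
(6.70/16.0)² = 0.1754, so 61.0 × 0.1754 = 10.70 mSv/h.

10.7 mSv/h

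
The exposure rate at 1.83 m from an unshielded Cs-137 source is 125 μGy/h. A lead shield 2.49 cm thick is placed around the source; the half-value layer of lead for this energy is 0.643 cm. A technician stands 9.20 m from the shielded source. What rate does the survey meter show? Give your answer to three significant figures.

Distance alone: 125 × (1.83/9.20)² = 125 × 0.03957 = 4.946 μGy/h.
Shield: 2.49/0.643 = 3.872 half-value layers → attenuation 2^(−3.872) = 0.06830.
Combined: 4.946 × 0.06830 = 0.3378 μGy/h.

0.338 μGy/h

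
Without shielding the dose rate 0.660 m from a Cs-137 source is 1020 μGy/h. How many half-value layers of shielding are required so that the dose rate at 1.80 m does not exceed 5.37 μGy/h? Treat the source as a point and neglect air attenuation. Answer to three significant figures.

At 1.80 m, distance alone gives (0.660/1.80)² = 0.1344, so 1020 × 0.1344 = 137.1 μGy/h.
Further attenuation needed: 137.1/5.37 = 25.53.
n = log₂(25.53) = 4.674 half-value layers.

4.67 half-value layers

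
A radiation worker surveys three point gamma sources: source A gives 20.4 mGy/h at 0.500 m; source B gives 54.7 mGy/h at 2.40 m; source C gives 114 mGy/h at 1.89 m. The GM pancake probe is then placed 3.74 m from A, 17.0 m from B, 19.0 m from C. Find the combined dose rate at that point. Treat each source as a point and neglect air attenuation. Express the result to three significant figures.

Each source contributes Iᵢ·(dᵢ/rᵢ)²; contributions add.
A: 20.4 × (0.500/3.74)² = 0.3646 mGy/h
B: 54.7 × (2.40/17.0)² = 1.090 mGy/h
C: 114 × (1.89/19.0)² = 1.128 mGy/h
Total = 0.3646 + 1.090 + 1.128 = 2.583 mGy/h.

2.58 mGy/h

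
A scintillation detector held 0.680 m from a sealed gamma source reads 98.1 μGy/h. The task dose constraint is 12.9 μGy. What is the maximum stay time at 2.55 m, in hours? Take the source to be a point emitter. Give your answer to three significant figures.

1.85 h

Intensity scales as (d₁/d₂)², so rate at 2.55 m:
(0.680/2.55)² = 0.07111, so 98.1 × 0.07111 = 6.976 μGy/h.
Stay time = 12.9 μGy ÷ 6.976 μGy/h = 1.849 h.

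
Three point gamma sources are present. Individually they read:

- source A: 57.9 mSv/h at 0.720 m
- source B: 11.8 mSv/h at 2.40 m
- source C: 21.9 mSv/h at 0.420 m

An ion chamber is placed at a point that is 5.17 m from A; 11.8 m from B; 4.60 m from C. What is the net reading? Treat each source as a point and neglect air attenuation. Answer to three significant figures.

By superposition, sum each source's inverse-square contribution:
A: 57.9 × (0.720/5.17)² = 1.123 mSv/h
B: 11.8 × (2.40/11.8)² = 0.4881 mSv/h
C: 21.9 × (0.420/4.60)² = 0.1826 mSv/h
Total = 1.123 + 0.4881 + 0.1826 = 1.794 mSv/h.

1.79 mSv/h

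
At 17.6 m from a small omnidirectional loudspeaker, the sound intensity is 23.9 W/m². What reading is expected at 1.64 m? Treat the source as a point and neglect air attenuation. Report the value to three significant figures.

Applying the 1/r² law, the rate at 1.64 m is
(17.6/1.64)² = 115.2, so 23.9 × 115.2 = 2753 W/m².

2750 W/m²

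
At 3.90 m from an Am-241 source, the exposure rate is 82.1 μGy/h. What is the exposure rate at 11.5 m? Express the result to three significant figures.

Applying the 1/r² law, the rate at 11.5 m is
82.1 × (3.90/11.5)² = 82.1 × 0.1150 = 9.441 μGy/h.

9.44 μGy/h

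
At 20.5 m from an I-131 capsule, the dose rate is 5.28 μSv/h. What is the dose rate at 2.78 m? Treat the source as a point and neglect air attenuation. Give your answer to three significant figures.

287 μSv/h

By the inverse-square law, the rate at 2.78 m is
5.28 × (20.5/2.78)² = 5.28 × 54.38 = 287.1 μSv/h.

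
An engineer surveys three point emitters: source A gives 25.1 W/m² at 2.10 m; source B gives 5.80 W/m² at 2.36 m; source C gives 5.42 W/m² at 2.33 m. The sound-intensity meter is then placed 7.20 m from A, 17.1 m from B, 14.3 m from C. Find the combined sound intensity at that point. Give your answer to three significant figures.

2.39 W/m²

Each source contributes Iᵢ·(dᵢ/rᵢ)²; contributions add.
A: 25.1 × (2.10/7.20)² = 2.135 W/m²
B: 5.80 × (2.36/17.1)² = 0.1105 W/m²
C: 5.42 × (2.33/14.3)² = 0.1439 W/m²
Total = 2.135 + 0.1105 + 0.1439 = 2.389 W/m².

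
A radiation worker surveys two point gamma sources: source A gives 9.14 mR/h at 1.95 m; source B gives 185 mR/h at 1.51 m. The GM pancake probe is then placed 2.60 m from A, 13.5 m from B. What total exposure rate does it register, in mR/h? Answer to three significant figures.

Each source contributes Iᵢ·(dᵢ/rᵢ)²; contributions add.
A: 9.14 × (1.95/2.60)² = 5.141 mR/h
B: 185 × (1.51/13.5)² = 2.315 mR/h
Total = 5.141 + 2.315 = 7.456 mR/h.

7.46 mR/h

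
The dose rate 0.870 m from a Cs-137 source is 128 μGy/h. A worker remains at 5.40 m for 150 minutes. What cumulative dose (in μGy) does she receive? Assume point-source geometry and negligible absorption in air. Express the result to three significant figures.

Using I₁d₁² = I₂d₂², rate at 5.40 m:
(0.870/5.40)² = 0.02596, so 128 × 0.02596 = 3.323 μGy/h.
Dose = rate × time = 3.323 μGy/h × 2.500 h = 8.307 μGy.

8.31 μGy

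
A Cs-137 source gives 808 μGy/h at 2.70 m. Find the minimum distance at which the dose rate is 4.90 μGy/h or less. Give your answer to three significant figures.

34.7 m

Using I₁d₁² = I₂d₂², d₂ = d₁·√(I₁/I₂).
I₁/I₂ = 808/4.90 = 164.9, so d₂ = 2.70 × √164.9 = 34.67 m.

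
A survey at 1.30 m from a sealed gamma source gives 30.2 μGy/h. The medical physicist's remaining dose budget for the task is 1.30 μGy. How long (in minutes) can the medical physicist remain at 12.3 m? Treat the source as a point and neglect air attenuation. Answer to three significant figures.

231 min

Intensity scales as (d₁/d₂)², so rate at 12.3 m:
30.2 × (1.30/12.3)² = 30.2 × 0.01117 = 0.3373 μGy/h.
Stay time = 1.30 μGy ÷ 0.3373 μGy/h = 3.854 h = 231.2 min.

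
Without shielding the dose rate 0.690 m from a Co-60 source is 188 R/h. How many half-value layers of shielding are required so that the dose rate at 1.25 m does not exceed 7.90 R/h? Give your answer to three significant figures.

At 1.25 m, distance alone gives (0.690/1.25)² = 0.3047, so 188 × 0.3047 = 57.28 R/h.
Further attenuation needed: 57.28/7.90 = 7.251.
n = log₂(7.251) = 2.858 half-value layers.

2.86 half-value layers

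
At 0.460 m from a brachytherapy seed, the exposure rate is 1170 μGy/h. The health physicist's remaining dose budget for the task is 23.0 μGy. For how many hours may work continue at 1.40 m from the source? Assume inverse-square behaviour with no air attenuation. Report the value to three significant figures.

Applying the 1/r² law, rate at 1.40 m:
1170 × (0.460/1.40)² = 1170 × 0.1080 = 126.4 μGy/h.
Stay time = 23.0 μGy ÷ 126.4 μGy/h = 0.1820 h.

0.182 h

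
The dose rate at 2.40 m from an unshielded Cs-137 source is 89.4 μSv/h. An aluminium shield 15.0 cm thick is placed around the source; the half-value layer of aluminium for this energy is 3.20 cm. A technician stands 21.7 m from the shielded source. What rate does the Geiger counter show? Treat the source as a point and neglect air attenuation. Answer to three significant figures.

Distance alone: (2.40/21.7)² = 0.01223, so 89.4 × 0.01223 = 1.093 μSv/h.
Shield: 15.0/3.20 = 4.688 half-value layers → attenuation 2^(−4.688) = 0.03879.
Combined: 1.093 × 0.03879 = 0.04240 μSv/h.

0.0424 μSv/h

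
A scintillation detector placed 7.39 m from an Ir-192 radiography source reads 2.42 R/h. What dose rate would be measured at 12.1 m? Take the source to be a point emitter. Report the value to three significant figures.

0.903 R/h

Since intensity falls as 1/r², scaling from 7.39 m to 12.1 m:
(7.39/12.1)² = 0.3730, so 2.42 × 0.3730 = 0.9027 R/h.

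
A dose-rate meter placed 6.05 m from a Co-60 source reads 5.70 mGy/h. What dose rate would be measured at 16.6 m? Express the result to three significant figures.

0.757 mGy/h

Applying the 1/r² law, scaling from 6.05 m to 16.6 m:
(6.05/16.6)² = 0.1328, so 5.70 × 0.1328 = 0.7570 mGy/h.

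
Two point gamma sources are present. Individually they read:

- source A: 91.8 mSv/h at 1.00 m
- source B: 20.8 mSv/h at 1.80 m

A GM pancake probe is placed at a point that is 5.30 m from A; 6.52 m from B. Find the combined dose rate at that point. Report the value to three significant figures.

4.85 mSv/h

By superposition, sum each source's inverse-square contribution:
A: 91.8 × (1.00/5.30)² = 3.268 mSv/h
B: 20.8 × (1.80/6.52)² = 1.585 mSv/h
Total = 3.268 + 1.585 = 4.853 mSv/h.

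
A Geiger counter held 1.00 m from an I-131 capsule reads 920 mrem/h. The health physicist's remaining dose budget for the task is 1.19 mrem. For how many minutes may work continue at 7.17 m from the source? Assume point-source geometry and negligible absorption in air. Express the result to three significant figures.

3.99 min

Applying the 1/r² law, rate at 7.17 m:
920 × (1.00/7.17)² = 920 × 0.01945 = 17.89 mrem/h.
Stay time = 1.19 mrem ÷ 17.89 mrem/h = 0.06652 h = 3.991 min.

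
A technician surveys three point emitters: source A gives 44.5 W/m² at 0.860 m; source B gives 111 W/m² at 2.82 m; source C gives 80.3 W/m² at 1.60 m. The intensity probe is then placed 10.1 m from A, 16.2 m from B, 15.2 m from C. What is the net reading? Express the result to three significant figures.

By superposition, sum each source's inverse-square contribution:
A: 44.5 × (0.860/10.1)² = 0.3226 W/m²
B: 111 × (2.82/16.2)² = 3.363 W/m²
C: 80.3 × (1.60/15.2)² = 0.8898 W/m²
Total = 0.3226 + 3.363 + 0.8898 = 4.575 W/m².

4.58 W/m²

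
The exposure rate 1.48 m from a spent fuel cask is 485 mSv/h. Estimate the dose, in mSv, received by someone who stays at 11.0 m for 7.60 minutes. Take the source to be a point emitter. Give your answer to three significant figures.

Applying the 1/r² law, rate at 11.0 m:
485 × (1.48/11.0)² = 485 × 0.01810 = 8.779 mSv/h.
Dose = rate × time = 8.779 mSv/h × 0.1267 h = 1.112 mSv.

1.11 mSv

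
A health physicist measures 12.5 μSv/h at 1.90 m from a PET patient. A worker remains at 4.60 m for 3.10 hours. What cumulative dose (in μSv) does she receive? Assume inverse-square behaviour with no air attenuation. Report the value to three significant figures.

By the inverse-square law, rate at 4.60 m:
12.5 × (1.90/4.60)² = 12.5 × 0.1706 = 2.132 μSv/h.
Dose = rate × time = 2.132 μSv/h × 3.100 h = 6.609 μSv.

6.61 μSv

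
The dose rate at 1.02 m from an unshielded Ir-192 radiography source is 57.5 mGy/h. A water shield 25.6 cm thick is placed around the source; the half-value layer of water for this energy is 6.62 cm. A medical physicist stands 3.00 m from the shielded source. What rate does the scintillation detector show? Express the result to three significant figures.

0.456 mGy/h

Distance alone: 57.5 × (1.02/3.00)² = 57.5 × 0.1156 = 6.647 mGy/h.
Shield: 25.6/6.62 = 3.867 half-value layers → attenuation 2^(−3.867) = 0.06854.
Combined: 6.647 × 0.06854 = 0.4556 mGy/h.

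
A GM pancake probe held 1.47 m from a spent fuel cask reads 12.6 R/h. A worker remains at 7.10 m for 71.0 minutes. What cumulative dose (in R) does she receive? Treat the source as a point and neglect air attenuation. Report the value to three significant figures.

Since intensity falls as 1/r², rate at 7.10 m:
12.6 × (1.47/7.10)² = 12.6 × 0.04287 = 0.5402 R/h.
Dose = rate × time = 0.5402 R/h × 1.183 h = 0.6391 R.

0.639 R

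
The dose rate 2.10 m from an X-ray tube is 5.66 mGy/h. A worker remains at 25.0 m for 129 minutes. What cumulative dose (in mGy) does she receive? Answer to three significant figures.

0.0859 mGy

Since intensity falls as 1/r², rate at 25.0 m:
5.66 × (2.10/25.0)² = 5.66 × 0.007056 = 0.03994 mGy/h.
Dose = rate × time = 0.03994 mGy/h × 2.150 h = 0.08587 mGy.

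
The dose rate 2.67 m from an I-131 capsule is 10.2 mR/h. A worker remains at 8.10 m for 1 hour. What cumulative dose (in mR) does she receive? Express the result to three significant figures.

1.11 mR

Using I₁d₁² = I₂d₂², rate at 8.10 m:
10.2 × (2.67/8.10)² = 10.2 × 0.1087 = 1.109 mR/h.
Dose = rate × time = 1.109 mR/h × 1.000 h = 1.109 mR.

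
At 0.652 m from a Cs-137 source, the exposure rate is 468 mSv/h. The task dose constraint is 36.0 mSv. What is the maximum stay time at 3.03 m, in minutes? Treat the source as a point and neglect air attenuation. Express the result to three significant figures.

Applying the 1/r² law, rate at 3.03 m:
(0.652/3.03)² = 0.04630, so 468 × 0.04630 = 21.67 mSv/h.
Stay time = 36.0 mSv ÷ 21.67 mSv/h = 1.661 h = 99.66 min.

99.7 min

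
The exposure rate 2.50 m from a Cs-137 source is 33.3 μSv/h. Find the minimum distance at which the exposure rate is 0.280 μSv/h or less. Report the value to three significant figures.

27.3 m

Intensity scales as (d₁/d₂)², so d₂ = d₁·√(I₁/I₂).
I₁/I₂ = 33.3/0.280 = 118.9, so d₂ = 2.50 × √118.9 = 27.26 m.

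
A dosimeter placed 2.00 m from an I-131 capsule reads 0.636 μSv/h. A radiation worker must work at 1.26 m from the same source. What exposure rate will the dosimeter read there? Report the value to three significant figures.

Applying the 1/r² law, scaling from 2.00 m to 1.26 m:
0.636 × (2.00/1.26)² = 0.636 × 2.520 = 1.603 μSv/h.

1.60 μSv/h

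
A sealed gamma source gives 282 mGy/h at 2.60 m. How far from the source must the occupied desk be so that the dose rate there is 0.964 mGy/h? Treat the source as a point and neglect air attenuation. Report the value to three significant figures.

Using I₁d₁² = I₂d₂², d₂ = d₁·√(I₁/I₂).
I₁/I₂ = 282/0.964 = 292.5, so d₂ = 2.60 × √292.5 = 44.47 m.

44.5 m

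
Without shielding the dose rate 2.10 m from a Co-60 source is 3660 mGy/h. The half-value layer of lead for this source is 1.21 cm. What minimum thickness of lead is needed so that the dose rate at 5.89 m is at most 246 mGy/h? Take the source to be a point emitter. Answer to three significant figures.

1.11 cm

At 5.89 m, distance alone gives 3660 × (2.10/5.89)² = 3660 × 0.1271 = 465.2 mGy/h.
Further attenuation needed: 465.2/246 = 1.891.
n = log₂(1.891) = 0.9191 half-value layers.
Thickness = 0.9191 × 1.21 cm = 1.112 cm.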